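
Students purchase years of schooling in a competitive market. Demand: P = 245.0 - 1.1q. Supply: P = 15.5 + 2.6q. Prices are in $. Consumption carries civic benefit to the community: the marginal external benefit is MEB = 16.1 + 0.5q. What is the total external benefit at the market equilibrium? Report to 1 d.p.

Market equilibrium (private): 15.5 + 2.6q = 245.0 - 1.1q → q_m = 62.0270.
Total external benefit = ∫₀^{q_m} (16.1 + 0.5q) dq = 16.1×62.0270 + ½×0.5×62.0270² = 1960.4719.

$1960.5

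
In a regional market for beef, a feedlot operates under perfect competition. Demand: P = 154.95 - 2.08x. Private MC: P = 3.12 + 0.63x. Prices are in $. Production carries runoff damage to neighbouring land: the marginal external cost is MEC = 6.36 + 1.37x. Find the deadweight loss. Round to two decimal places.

DWL = $846.59

Market equilibrium (private): 3.12 + 0.63x = 154.95 - 2.08x → x_m = 56.0258.
Social marginal cost = private MC + MEC = 9.48 + 2.00x.
Set SMC = demand: 9.48 + 2.00x = 154.95 - 2.08x → x* = 35.6544.
Between x* and x_m the wedge SMC − demand runs linearly from 0 to MEC(x_m), so the loss is a triangle.
DWL = ½ × 20.3714 × 83.1154 = 846.5885.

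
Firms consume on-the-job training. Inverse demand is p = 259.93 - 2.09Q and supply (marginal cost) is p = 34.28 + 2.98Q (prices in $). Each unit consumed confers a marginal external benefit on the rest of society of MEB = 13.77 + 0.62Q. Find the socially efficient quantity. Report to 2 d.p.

Social marginal benefit = demand + MEB = 273.70 - 1.47Q.
Set SMB = MC: 273.70 - 1.47Q = 34.28 + 2.98Q → Q* = 53.8022.

Q* = 53.80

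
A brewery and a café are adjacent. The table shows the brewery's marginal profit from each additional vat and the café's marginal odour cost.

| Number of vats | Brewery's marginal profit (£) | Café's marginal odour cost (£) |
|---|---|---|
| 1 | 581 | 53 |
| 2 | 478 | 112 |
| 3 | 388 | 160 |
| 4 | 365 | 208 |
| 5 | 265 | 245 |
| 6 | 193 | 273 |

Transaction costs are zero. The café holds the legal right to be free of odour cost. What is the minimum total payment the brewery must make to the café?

£778

Efficient level: marginal profit ≥ marginal odour cost through level 5, so k* = 5.
With the café holding the right, the brewery must at least compensate total damage at k*: 53 + 112 + 160 + 208 + 245 = 778.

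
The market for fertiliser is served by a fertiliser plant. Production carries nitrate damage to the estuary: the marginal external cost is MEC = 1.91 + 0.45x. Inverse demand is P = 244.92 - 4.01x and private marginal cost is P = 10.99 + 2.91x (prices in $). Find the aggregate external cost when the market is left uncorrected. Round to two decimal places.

Market equilibrium (private): 10.99 + 2.91x = 244.92 - 4.01x → x_m = 33.8049.
Total external cost = ∫₀^{x_m} (1.91 + 0.45x) dx = 1.91×33.8049 + ½×0.45×33.8049² = 321.6909.

$321.69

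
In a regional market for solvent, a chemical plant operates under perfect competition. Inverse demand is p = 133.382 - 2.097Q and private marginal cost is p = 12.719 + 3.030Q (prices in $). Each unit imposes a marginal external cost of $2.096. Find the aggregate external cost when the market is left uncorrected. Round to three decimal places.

Market equilibrium (private): 12.719 + 3.030Q = 133.382 - 2.097Q → Q_m = 23.5348.
Total external cost = MEC × Q_m = 2.096 × 23.5348 = 49.3289.

$49.329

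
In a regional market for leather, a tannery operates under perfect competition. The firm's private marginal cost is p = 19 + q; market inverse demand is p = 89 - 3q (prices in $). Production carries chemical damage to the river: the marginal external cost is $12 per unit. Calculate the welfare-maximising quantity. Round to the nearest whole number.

Social marginal cost = private MC + MEC = 31 + q.
Set SMC = demand: 31 + q = 89 - 3q → q* = 14.5000.

q* = 15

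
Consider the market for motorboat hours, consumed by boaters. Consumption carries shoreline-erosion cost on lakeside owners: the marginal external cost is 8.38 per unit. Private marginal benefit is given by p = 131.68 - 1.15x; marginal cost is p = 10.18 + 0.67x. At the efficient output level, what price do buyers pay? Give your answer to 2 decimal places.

Social marginal benefit = demand − MEC = 123.30 - 1.15x.
Set SMB = MC: 123.30 - 1.15x = 10.18 + 0.67x → x* = 62.1538.
Consumer price on the demand curve at x*: 131.68 − 1.15×62.1538 = 60.2031.

P = 60.20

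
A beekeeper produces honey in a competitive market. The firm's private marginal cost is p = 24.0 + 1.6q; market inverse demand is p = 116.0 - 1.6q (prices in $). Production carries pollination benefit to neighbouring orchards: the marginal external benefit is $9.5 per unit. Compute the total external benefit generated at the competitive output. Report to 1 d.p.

$273.1

Market equilibrium (private): 24.0 + 1.6q = 116.0 - 1.6q → q_m = 28.7500.
Total external benefit = MEB × q_m = 9.5 × 28.7500 = 273.1250.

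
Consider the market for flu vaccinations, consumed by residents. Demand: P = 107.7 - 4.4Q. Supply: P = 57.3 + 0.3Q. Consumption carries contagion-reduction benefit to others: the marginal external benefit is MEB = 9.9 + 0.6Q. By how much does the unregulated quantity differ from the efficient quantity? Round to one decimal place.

Market equilibrium (private): 57.3 + 0.3Q = 107.7 - 4.4Q → Q_m = 10.7234.
Social marginal benefit = demand + MEB = 117.6 - 3.8Q.
Set SMB = MC: 117.6 - 3.8Q = 57.3 + 0.3Q → Q* = 14.7073.
Gap = |10.7234 − 14.7073| = 3.9839.

4.0 units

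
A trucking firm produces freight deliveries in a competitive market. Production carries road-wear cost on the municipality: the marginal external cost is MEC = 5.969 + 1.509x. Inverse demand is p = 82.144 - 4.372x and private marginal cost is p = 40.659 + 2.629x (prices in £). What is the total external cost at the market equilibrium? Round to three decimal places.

£61.862

Market equilibrium (private): 40.659 + 2.629x = 82.144 - 4.372x → x_m = 5.9256.
Total external cost = ∫₀^{x_m} (5.969 + 1.509x) dx = 5.969×5.9256 + ½×1.509×5.9256² = 61.8625.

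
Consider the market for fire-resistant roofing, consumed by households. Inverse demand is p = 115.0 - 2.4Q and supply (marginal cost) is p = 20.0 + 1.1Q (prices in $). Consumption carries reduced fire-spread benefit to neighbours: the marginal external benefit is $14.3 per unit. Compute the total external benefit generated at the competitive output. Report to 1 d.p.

$388.1

Market equilibrium (private): 20.0 + 1.1Q = 115.0 - 2.4Q → Q_m = 27.1429.
Total external benefit = MEB × Q_m = 14.3 × 27.1429 = 388.1435.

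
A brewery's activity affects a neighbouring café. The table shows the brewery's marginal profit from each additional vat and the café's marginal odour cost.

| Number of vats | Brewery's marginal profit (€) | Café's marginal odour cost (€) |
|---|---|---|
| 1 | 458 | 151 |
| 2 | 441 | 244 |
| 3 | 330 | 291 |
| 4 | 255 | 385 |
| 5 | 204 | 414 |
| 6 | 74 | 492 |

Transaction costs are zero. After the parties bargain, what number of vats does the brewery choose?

3

Bargaining reaches the level where marginal profit last exceeds marginal odour cost.
That holds through level 3 (330 ≥ 291) but not at 4 (255 < 385).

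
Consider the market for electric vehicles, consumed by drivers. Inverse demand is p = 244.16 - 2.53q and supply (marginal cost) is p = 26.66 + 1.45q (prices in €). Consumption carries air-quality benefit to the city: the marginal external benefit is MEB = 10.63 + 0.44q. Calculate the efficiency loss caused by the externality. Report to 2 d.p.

Market equilibrium (private): 26.66 + 1.45q = 244.16 - 2.53q → q_m = 54.6482.
Social marginal benefit = demand + MEB = 254.79 - 2.09q.
Set SMB = MC: 254.79 - 2.09q = 26.66 + 1.45q → q* = 64.4435.
The loss is the area between SMB and MC from q* to q_m; with linear curves that's a triangle of height MEB(q_m).
DWL = ½ × 9.7953 × 34.6752 = 169.8270.

DWL = €169.83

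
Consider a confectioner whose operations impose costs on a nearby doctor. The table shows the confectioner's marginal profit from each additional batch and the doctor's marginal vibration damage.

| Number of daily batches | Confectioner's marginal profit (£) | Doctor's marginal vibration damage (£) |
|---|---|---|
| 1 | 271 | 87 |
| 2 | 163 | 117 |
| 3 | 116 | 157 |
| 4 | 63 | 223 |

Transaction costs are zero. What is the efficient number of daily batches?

Bargaining reaches the level where marginal profit last exceeds marginal vibration damage.
That holds through level 2 (163 ≥ 117) but not at 3 (116 < 157).

2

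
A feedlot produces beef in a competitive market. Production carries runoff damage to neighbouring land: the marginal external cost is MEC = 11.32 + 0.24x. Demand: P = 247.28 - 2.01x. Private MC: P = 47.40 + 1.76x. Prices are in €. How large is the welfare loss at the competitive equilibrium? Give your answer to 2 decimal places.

DWL = €72.09

Market equilibrium (private): 47.40 + 1.76x = 247.28 - 2.01x → x_m = 53.0186.
Social marginal cost = private MC + MEC = 58.72 + 2.00x.
Set SMC = demand: 58.72 + 2.00x = 247.28 - 2.01x → x* = 47.0224.
The welfare-loss triangle has base |x_m − x*| and height MEC(x_m) (the vertical gap between SMC and demand is zero at x* and MEC at x_m).
DWL = ½ × 5.9962 × 24.0445 = 72.0878.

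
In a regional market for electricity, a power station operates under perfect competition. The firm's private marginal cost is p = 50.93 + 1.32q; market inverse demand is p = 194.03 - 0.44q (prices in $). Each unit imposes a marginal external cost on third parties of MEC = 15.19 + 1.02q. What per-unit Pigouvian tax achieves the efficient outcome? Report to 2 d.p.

Social marginal cost = private MC + MEC = 66.12 + 2.34q.
Set SMC = demand: 66.12 + 2.34q = 194.03 - 0.44q → q* = 46.0108.
The Pigouvian tax equals MEC at q*: 15.19 + 1.02×46.0108 = 62.1210.

tax = $62.12 per unit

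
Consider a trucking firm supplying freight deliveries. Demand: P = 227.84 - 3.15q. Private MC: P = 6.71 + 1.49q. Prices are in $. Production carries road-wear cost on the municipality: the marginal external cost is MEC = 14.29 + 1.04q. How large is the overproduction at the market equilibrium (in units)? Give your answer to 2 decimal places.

11.24 units

Market equilibrium (private): 6.71 + 1.49q = 227.84 - 3.15q → q_m = 47.6573.
Social marginal cost = private MC + MEC = 21.00 + 2.53q.
Set SMC = demand: 21.00 + 2.53q = 227.84 - 3.15q → q* = 36.4155.
Gap = |47.6573 − 36.4155| = 11.2418.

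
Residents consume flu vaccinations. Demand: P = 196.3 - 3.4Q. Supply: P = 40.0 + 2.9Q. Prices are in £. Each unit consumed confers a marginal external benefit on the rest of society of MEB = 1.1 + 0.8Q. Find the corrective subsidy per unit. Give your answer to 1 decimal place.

subsidy = £24.0 per unit

Social marginal benefit = demand + MEB = 197.4 - 2.6Q.
Set SMB = MC: 197.4 - 2.6Q = 40.0 + 2.9Q → Q* = 28.6182.
The Pigouvian subsidy equals MEB at Q*: 1.1 + 0.8×28.6182 = 23.9946.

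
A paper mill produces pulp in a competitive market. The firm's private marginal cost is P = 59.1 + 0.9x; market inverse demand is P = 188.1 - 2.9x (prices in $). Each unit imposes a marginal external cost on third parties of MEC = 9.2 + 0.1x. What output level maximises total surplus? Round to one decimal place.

Social marginal cost = private MC + MEC = 68.3 + x.
Set SMC = demand: 68.3 + x = 188.1 - 2.9x → x* = 30.7179.

x* = 30.7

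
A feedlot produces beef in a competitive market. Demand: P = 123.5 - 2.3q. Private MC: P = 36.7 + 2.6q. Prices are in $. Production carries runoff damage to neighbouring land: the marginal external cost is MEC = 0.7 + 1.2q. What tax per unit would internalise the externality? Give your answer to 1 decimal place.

Social marginal cost = private MC + MEC = 37.4 + 3.8q.
Set SMC = demand: 37.4 + 3.8q = 123.5 - 2.3q → q* = 14.1148.
The Pigouvian tax equals MEC at q*: 0.7 + 1.2×14.1148 = 17.6378.

tax = $17.6 per unit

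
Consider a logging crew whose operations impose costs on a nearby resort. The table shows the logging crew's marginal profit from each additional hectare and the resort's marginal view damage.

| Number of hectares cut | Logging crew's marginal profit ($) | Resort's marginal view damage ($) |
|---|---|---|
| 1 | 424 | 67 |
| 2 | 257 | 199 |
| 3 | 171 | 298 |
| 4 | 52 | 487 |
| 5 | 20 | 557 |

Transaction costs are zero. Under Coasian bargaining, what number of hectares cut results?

2

Bargaining reaches the level where marginal profit last exceeds marginal view damage.
That holds through level 2 (257 ≥ 199) but not at 3 (171 < 298).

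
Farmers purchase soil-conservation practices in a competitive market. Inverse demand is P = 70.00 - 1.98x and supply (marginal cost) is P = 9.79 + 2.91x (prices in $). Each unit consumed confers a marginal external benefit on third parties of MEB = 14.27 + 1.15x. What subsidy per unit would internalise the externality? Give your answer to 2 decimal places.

subsidy = $37.17 per unit

Social marginal benefit = demand + MEB = 84.27 - 0.83x.
Set SMB = MC: 84.27 - 0.83x = 9.79 + 2.91x → x* = 19.9144.
The Pigouvian subsidy equals MEB at x*: 14.27 + 1.15×19.9144 = 37.1716.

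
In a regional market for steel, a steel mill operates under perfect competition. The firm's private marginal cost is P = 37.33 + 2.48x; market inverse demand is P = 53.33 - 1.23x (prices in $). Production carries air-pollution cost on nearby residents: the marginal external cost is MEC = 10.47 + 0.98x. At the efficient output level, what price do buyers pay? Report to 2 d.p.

Social marginal cost = private MC + MEC = 47.80 + 3.46x.
Set SMC = demand: 47.80 + 3.46x = 53.33 - 1.23x → x* = 1.1791.
Consumer price on the demand curve at x*: 53.33 − 1.23×1.1791 = 51.8797.

P = $51.88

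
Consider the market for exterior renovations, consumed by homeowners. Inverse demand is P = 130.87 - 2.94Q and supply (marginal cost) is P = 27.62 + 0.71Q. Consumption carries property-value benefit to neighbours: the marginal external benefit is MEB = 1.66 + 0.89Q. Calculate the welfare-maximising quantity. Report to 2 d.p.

Social marginal benefit = demand + MEB = 132.53 - 2.05Q.
Set SMB = MC: 132.53 - 2.05Q = 27.62 + 0.71Q → Q* = 38.0109.

Q* = 38.01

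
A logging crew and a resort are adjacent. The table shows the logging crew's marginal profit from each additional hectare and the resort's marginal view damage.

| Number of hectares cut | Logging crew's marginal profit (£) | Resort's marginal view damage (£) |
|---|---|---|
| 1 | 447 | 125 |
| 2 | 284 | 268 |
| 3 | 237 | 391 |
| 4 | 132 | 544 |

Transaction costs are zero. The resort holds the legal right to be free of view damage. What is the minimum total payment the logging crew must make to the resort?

£393

Efficient level: marginal profit ≥ marginal view damage through level 2, so k* = 2.
With the resort holding the right, the logging crew must at least compensate total damage at k*: 125 + 268 = 393.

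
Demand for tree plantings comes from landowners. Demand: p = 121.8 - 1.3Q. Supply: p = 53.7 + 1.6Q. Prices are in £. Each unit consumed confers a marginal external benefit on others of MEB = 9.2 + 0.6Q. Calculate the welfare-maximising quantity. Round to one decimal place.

Q* = 33.6

Social marginal benefit = demand + MEB = 131.0 - 0.7Q.
Set SMB = MC: 131.0 - 0.7Q = 53.7 + 1.6Q → Q* = 33.6087.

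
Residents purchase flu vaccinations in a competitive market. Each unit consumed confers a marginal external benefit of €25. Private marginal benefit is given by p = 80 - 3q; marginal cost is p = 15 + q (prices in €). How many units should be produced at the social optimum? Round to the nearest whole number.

Social marginal benefit = demand + MEB = 105 - 3q.
Set SMB = MC: 105 - 3q = 15 + q → q* = 22.5000.

q* = 23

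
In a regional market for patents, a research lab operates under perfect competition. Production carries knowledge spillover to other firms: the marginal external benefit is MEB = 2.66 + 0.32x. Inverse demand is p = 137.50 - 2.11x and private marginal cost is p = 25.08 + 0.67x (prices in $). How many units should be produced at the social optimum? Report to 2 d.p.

x* = 46.78

Social marginal cost = private MC − MEB = 22.42 + 0.35x.
Set SMC = demand: 22.42 + 0.35x = 137.50 - 2.11x → x* = 46.7805.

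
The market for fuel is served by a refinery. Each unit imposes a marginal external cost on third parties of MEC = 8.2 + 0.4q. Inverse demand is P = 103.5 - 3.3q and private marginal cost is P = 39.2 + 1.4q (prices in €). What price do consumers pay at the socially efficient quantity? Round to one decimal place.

Social marginal cost = private MC + MEC = 47.4 + 1.8q.
Set SMC = demand: 47.4 + 1.8q = 103.5 - 3.3q → q* = 11.0000.
Consumer price on the demand curve at q*: 103.5 − 3.3×11.0000 = 67.2000.

P = €67.2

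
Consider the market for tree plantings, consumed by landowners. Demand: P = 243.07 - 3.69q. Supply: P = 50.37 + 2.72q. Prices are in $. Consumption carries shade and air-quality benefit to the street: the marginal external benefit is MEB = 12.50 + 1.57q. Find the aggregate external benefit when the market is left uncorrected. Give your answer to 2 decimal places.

$1085.22

Market equilibrium (private): 50.37 + 2.72q = 243.07 - 3.69q → q_m = 30.0624.
Total external benefit = ∫₀^{q_m} (12.50 + 1.57q) dq = 12.50×30.0624 + ½×1.57×30.0624² = 1085.2221.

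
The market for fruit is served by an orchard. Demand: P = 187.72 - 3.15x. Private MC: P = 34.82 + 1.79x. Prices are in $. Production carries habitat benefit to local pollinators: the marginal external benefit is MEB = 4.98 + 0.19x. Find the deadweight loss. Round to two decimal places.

DWL = $12.42

Market equilibrium (private): 34.82 + 1.79x = 187.72 - 3.15x → x_m = 30.9514.
Social marginal cost = private MC − MEB = 29.84 + 1.60x.
Set SMC = demand: 29.84 + 1.60x = 187.72 - 3.15x → x* = 33.2379.
Height of the DWL triangle at x_m is demand(x_m) − SMC(x_m) = MEB(x_m) = 10.8608.
DWL = ½ × 2.2865 × 10.8608 = 12.4166.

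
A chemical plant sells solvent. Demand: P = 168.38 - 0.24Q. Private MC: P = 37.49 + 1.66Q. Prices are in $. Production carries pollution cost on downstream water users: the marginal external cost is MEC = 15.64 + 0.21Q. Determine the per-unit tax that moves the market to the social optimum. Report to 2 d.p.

Social marginal cost = private MC + MEC = 53.13 + 1.87Q.
Set SMC = demand: 53.13 + 1.87Q = 168.38 - 0.24Q → Q* = 54.6209.
The Pigouvian tax equals MEC at Q*: 15.64 + 0.21×54.6209 = 27.1104.

tax = $27.11 per unit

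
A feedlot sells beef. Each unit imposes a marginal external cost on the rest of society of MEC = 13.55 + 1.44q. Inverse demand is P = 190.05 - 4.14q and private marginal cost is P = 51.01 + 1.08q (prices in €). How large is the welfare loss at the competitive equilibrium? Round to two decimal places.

Market equilibrium (private): 51.01 + 1.08q = 190.05 - 4.14q → q_m = 26.6360.
Social marginal cost = private MC + MEC = 64.56 + 2.52q.
Set SMC = demand: 64.56 + 2.52q = 190.05 - 4.14q → q* = 18.8423.
Between q* and q_m the wedge SMC − demand runs linearly from 0 to MEC(q_m), so the loss is a triangle.
DWL = ½ × 7.7937 × 51.9059 = 202.2695.

DWL = €202.27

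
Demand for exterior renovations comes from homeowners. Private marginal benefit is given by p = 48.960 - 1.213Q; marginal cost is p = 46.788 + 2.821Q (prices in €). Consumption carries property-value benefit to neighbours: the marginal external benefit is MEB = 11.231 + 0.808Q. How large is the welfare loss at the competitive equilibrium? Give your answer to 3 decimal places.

Market equilibrium (private): 46.788 + 2.821Q = 48.960 - 1.213Q → Q_m = 0.5384.
Social marginal benefit = demand + MEB = 60.191 - 0.405Q.
Set SMB = MC: 60.191 - 0.405Q = 46.788 + 2.821Q → Q* = 4.1547.
Height of the DWL triangle at Q_m is SMB(Q_m) − MC(Q_m) = MEB(Q_m) = 11.6660.
DWL = ½ × 3.6163 × 11.6660 = 21.0939.

DWL = €21.094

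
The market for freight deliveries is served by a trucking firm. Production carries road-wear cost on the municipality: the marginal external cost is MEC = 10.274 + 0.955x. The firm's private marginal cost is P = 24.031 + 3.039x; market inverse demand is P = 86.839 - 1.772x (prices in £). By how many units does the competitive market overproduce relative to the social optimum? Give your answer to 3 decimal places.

Market equilibrium (private): 24.031 + 3.039x = 86.839 - 1.772x → x_m = 13.0551.
Social marginal cost = private MC + MEC = 34.305 + 3.994x.
Set SMC = demand: 34.305 + 3.994x = 86.839 - 1.772x → x* = 9.1110.
Gap = |13.0551 − 9.1110| = 3.9441.

3.944 units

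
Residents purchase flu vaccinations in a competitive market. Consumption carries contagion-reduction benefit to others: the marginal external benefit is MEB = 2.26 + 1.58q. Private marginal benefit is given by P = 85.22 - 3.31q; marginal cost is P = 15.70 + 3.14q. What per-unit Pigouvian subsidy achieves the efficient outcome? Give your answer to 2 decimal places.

Social marginal benefit = demand + MEB = 87.48 - 1.73q.
Set SMB = MC: 87.48 - 1.73q = 15.70 + 3.14q → q* = 14.7392.
The Pigouvian subsidy equals MEB at q*: 2.26 + 1.58×14.7392 = 25.5479.

subsidy = 25.55 per unit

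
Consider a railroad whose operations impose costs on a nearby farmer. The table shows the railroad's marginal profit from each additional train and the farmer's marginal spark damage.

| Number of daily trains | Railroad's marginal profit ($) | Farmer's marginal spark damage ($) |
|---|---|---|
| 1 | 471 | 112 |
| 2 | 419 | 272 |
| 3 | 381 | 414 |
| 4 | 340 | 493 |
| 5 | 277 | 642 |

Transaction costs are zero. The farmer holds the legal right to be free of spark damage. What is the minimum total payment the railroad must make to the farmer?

$384

Efficient level: marginal profit ≥ marginal spark damage through level 2, so k* = 2.
With the farmer holding the right, the railroad must at least compensate total damage at k*: 112 + 272 = 384.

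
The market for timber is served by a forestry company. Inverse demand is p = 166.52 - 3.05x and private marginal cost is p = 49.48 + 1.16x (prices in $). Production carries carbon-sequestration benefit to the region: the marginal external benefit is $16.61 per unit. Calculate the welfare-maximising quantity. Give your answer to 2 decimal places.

x* = 31.75

Social marginal cost = private MC − MEB = 32.87 + 1.16x.
Set SMC = demand: 32.87 + 1.16x = 166.52 - 3.05x → x* = 31.7458.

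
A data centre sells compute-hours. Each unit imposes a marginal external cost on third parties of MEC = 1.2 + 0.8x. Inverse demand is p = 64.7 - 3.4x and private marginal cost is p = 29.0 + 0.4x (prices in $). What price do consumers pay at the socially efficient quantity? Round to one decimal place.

P = $39.2

Social marginal cost = private MC + MEC = 30.2 + 1.2x.
Set SMC = demand: 30.2 + 1.2x = 64.7 - 3.4x → x* = 7.5000.
Consumer price on the demand curve at x*: 64.7 − 3.4×7.5000 = 39.2000.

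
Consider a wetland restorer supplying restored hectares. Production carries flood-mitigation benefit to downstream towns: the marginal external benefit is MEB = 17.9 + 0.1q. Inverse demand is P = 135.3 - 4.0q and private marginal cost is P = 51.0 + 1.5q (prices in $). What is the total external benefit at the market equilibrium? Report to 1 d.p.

$286.1

Market equilibrium (private): 51.0 + 1.5q = 135.3 - 4.0q → q_m = 15.3273.
Total external benefit = ∫₀^{q_m} (17.9 + 0.1q) dq = 17.9×15.3273 + ½×0.1×15.3273² = 286.1050.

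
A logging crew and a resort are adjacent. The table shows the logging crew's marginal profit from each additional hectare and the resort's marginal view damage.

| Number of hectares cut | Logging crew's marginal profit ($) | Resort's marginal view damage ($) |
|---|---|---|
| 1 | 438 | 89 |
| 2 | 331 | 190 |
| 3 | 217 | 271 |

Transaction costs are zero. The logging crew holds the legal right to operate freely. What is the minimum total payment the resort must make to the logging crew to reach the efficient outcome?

$217

Left alone the logging crew would choose level 3 (marginal profit stays positive).
Efficient level: k* = 2 (marginal profit ≥ marginal view damage through 2).
The resort must at least cover the logging crew's forgone profit from cutting 3→2: 217 = 217.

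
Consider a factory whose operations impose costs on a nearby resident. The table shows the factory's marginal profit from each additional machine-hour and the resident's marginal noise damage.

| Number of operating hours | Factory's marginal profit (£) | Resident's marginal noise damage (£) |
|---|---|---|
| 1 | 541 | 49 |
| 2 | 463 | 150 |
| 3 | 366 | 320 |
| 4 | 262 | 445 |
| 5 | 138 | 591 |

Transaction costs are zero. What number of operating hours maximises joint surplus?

3

Bargaining reaches the level where marginal profit last exceeds marginal noise damage.
That holds through level 3 (366 ≥ 320) but not at 4 (262 < 445).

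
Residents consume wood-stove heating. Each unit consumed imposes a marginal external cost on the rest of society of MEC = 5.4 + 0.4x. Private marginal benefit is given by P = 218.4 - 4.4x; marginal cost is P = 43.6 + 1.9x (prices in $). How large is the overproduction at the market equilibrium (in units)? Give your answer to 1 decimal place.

2.5 units

Market equilibrium (private): 43.6 + 1.9x = 218.4 - 4.4x → x_m = 27.7460.
Social marginal benefit = demand − MEC = 213.0 - 4.8x.
Set SMB = MC: 213.0 - 4.8x = 43.6 + 1.9x → x* = 25.2836.
Gap = |27.7460 − 25.2836| = 2.4624.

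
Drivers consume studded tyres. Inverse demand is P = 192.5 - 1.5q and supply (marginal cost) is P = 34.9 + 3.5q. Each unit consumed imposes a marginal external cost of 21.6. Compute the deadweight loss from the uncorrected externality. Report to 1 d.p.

Market equilibrium (private): 34.9 + 3.5q = 192.5 - 1.5q → q_m = 31.5200.
Social marginal benefit = demand − MEC = 170.9 - 1.5q.
Set SMB = MC: 170.9 - 1.5q = 34.9 + 3.5q → q* = 27.2000.
The loss is the area between SMB and MC from q* to q_m; with linear curves that's a triangle of height MEC(q_m).
DWL = ½ × 4.3200 × 21.6000 = 46.6560.

DWL = 46.7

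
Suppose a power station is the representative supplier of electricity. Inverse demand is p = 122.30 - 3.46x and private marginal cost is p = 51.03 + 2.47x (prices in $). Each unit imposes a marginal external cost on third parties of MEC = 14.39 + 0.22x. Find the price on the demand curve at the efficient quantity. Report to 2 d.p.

P = $90.30

Social marginal cost = private MC + MEC = 65.42 + 2.69x.
Set SMC = demand: 65.42 + 2.69x = 122.30 - 3.46x → x* = 9.2488.
Consumer price on the demand curve at x*: 122.30 − 3.46×9.2488 = 90.2992.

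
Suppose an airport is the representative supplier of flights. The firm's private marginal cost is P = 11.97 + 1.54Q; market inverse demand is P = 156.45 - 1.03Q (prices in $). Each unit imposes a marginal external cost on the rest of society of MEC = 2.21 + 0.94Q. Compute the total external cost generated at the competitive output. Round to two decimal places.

$1609.65

Market equilibrium (private): 11.97 + 1.54Q = 156.45 - 1.03Q → Q_m = 56.2179.
Total external cost = ∫₀^{Q_m} (2.21 + 0.94Q) dQ = 2.21×56.2179 + ½×0.94×56.2179² = 1609.6541.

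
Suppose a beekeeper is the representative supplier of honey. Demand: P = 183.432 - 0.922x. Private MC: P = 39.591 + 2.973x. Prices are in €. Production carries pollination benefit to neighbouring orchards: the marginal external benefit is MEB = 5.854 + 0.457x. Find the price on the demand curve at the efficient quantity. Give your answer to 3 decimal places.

P = €143.287

Social marginal cost = private MC − MEB = 33.737 + 2.516x.
Set SMC = demand: 33.737 + 2.516x = 183.432 - 0.922x → x* = 43.5413.
Consumer price on the demand curve at x*: 183.432 − 0.922×43.5413 = 143.2869.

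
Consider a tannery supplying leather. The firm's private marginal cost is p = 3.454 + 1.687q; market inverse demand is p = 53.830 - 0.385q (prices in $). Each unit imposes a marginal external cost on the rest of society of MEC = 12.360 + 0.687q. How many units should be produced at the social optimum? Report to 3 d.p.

q* = 13.779

Social marginal cost = private MC + MEC = 15.814 + 2.374q.
Set SMC = demand: 15.814 + 2.374q = 53.830 - 0.385q → q* = 13.7789.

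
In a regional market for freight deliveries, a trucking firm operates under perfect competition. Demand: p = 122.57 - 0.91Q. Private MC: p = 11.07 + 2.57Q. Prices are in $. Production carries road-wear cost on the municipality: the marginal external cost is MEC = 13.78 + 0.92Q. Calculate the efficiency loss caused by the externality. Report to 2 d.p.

DWL = $212.63

Market equilibrium (private): 11.07 + 2.57Q = 122.57 - 0.91Q → Q_m = 32.0402.
Social marginal cost = private MC + MEC = 24.85 + 3.49Q.
Set SMC = demand: 24.85 + 3.49Q = 122.57 - 0.91Q → Q* = 22.2091.
Between Q* and Q_m the wedge SMC − demand runs linearly from 0 to MEC(Q_m), so the loss is a triangle.
DWL = ½ × 9.8311 × 43.2570 = 212.6319.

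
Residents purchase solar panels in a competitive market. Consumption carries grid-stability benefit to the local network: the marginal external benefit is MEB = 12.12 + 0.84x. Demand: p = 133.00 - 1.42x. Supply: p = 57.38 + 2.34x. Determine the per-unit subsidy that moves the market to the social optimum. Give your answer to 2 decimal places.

Social marginal benefit = demand + MEB = 145.12 - 0.58x.
Set SMB = MC: 145.12 - 0.58x = 57.38 + 2.34x → x* = 30.0479.
The Pigouvian subsidy equals MEB at x*: 12.12 + 0.84×30.0479 = 37.3602.

subsidy = 37.36 per unit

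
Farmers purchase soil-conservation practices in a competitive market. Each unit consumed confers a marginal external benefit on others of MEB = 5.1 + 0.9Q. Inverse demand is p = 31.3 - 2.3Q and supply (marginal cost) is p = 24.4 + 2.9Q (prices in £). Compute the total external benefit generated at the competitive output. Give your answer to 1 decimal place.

Market equilibrium (private): 24.4 + 2.9Q = 31.3 - 2.3Q → Q_m = 1.3269.
Total external benefit = ∫₀^{Q_m} (5.1 + 0.9Q) dQ = 5.1×1.3269 + ½×0.9×1.3269² = 7.5595.

£7.6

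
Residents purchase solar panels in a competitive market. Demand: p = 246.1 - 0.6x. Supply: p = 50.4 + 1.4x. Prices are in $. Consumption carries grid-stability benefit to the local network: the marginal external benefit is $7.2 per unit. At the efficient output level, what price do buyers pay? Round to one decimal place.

Social marginal benefit = demand + MEB = 253.3 - 0.6x.
Set SMB = MC: 253.3 - 0.6x = 50.4 + 1.4x → x* = 101.4500.
Consumer price on the demand curve at x*: 246.1 − 0.6×101.4500 = 185.2300.

P = $185.2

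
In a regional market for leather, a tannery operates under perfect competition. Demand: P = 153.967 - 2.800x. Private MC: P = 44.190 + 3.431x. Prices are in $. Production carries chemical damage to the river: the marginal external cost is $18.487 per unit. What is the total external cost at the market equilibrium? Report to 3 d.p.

$325.702

Market equilibrium (private): 44.190 + 3.431x = 153.967 - 2.800x → x_m = 17.6179.
Total external cost = MEC × x_m = 18.487 × 17.6179 = 325.7021.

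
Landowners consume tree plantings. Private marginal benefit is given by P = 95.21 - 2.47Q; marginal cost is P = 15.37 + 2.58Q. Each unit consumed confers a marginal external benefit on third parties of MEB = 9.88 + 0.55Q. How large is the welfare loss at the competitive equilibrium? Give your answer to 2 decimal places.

Market equilibrium (private): 15.37 + 2.58Q = 95.21 - 2.47Q → Q_m = 15.8099.
Social marginal benefit = demand + MEB = 105.09 - 1.92Q.
Set SMB = MC: 105.09 - 1.92Q = 15.37 + 2.58Q → Q* = 19.9378.
Height of the DWL triangle at Q_m is SMB(Q_m) − MC(Q_m) = MEB(Q_m) = 18.5754.
DWL = ½ × 4.1279 × 18.5754 = 38.3387.

DWL = 38.34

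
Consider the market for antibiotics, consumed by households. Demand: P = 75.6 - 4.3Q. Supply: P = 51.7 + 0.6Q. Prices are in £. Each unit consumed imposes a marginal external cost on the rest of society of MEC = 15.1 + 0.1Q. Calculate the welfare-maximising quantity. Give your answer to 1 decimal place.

Q* = 1.8

Social marginal benefit = demand − MEC = 60.5 - 4.4Q.
Set SMB = MC: 60.5 - 4.4Q = 51.7 + 0.6Q → Q* = 1.7600.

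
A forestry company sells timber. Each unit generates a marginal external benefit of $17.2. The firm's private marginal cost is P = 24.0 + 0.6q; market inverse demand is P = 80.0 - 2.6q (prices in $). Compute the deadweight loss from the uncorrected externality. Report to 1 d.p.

DWL = $46.2

Market equilibrium (private): 24.0 + 0.6q = 80.0 - 2.6q → q_m = 17.5000.
Social marginal cost = private MC − MEB = 6.8 + 0.6q.
Set SMC = demand: 6.8 + 0.6q = 80.0 - 2.6q → q* = 22.8750.
Between q* and q_m the wedge demand − SMC runs linearly from 0 to MEB(q_m), so the loss is a triangle.
DWL = ½ × 5.3750 × 17.2000 = 46.2250.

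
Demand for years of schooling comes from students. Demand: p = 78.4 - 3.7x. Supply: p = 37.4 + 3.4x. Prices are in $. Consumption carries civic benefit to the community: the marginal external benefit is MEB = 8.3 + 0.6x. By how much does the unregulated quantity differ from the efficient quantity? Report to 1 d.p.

Market equilibrium (private): 37.4 + 3.4x = 78.4 - 3.7x → x_m = 5.7746.
Social marginal benefit = demand + MEB = 86.7 - 3.1x.
Set SMB = MC: 86.7 - 3.1x = 37.4 + 3.4x → x* = 7.5846.
Gap = |5.7746 − 7.5846| = 1.8100.

1.8 units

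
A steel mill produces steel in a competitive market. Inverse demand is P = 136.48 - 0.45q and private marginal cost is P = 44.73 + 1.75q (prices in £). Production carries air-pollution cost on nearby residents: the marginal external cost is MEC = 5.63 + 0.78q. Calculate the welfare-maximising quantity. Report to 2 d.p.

q* = 28.90

Social marginal cost = private MC + MEC = 50.36 + 2.53q.
Set SMC = demand: 50.36 + 2.53q = 136.48 - 0.45q → q* = 28.8993.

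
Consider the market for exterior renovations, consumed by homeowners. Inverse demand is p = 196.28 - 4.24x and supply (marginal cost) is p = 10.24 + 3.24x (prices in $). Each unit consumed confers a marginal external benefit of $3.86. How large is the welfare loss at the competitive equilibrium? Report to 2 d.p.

Market equilibrium (private): 10.24 + 3.24x = 196.28 - 4.24x → x_m = 24.8717.
Social marginal benefit = demand + MEB = 200.14 - 4.24x.
Set SMB = MC: 200.14 - 4.24x = 10.24 + 3.24x → x* = 25.3877.
The loss is the area between SMB and MC from x* to x_m; with linear curves that's a triangle of height MEB(x_m).
DWL = ½ × 0.5160 × 3.8600 = 0.9959.

DWL = $1.00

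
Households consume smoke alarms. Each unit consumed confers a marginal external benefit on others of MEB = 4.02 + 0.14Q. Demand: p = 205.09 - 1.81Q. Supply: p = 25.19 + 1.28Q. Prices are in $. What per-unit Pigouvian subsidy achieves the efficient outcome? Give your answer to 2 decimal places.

subsidy = $12.75 per unit

Social marginal benefit = demand + MEB = 209.11 - 1.67Q.
Set SMB = MC: 209.11 - 1.67Q = 25.19 + 1.28Q → Q* = 62.3458.
The Pigouvian subsidy equals MEB at Q*: 4.02 + 0.14×62.3458 = 12.7484.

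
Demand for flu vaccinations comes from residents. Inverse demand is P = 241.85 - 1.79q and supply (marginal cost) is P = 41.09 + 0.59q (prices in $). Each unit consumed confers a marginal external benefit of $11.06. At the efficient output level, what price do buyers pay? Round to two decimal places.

Social marginal benefit = demand + MEB = 252.91 - 1.79q.
Set SMB = MC: 252.91 - 1.79q = 41.09 + 0.59q → q* = 89.0000.
Consumer price on the demand curve at q*: 241.85 − 1.79×89.0000 = 82.5400.

P = $82.54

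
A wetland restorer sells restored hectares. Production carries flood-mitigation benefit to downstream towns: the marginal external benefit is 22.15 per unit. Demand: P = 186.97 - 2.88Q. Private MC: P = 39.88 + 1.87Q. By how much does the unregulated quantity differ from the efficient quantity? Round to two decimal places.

Market equilibrium (private): 39.88 + 1.87Q = 186.97 - 2.88Q → Q_m = 30.9663.
Social marginal cost = private MC − MEB = 17.73 + 1.87Q.
Set SMC = demand: 17.73 + 1.87Q = 186.97 - 2.88Q → Q* = 35.6295.
Gap = |30.9663 − 35.6295| = 4.6632.

4.66 units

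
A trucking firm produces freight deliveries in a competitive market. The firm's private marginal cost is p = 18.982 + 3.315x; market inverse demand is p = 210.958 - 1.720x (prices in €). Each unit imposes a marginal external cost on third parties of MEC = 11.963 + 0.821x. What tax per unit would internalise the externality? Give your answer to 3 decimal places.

tax = €37.200 per unit

Social marginal cost = private MC + MEC = 30.945 + 4.136x.
Set SMC = demand: 30.945 + 4.136x = 210.958 - 1.720x → x* = 30.7399.
The Pigouvian tax equals MEC at x*: 11.963 + 0.821×30.7399 = 37.2005.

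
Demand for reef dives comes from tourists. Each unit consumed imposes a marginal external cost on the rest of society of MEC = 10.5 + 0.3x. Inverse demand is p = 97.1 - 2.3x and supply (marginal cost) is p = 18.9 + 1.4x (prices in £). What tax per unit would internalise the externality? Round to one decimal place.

tax = £15.6 per unit

Social marginal benefit = demand − MEC = 86.6 - 2.6x.
Set SMB = MC: 86.6 - 2.6x = 18.9 + 1.4x → x* = 16.9250.
The Pigouvian tax equals MEC at x*: 10.5 + 0.3×16.9250 = 15.5775.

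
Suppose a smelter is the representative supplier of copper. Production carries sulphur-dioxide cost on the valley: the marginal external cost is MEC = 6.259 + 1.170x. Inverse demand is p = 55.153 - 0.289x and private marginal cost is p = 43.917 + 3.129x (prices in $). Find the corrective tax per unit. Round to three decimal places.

tax = $7.528 per unit

Social marginal cost = private MC + MEC = 50.176 + 4.299x.
Set SMC = demand: 50.176 + 4.299x = 55.153 - 0.289x → x* = 1.0848.
The Pigouvian tax equals MEC at x*: 6.259 + 1.170×1.0848 = 7.5282.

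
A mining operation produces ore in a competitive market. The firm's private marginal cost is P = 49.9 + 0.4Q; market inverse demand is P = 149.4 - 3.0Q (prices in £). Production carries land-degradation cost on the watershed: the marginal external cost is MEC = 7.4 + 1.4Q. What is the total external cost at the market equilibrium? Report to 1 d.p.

£816.1

Market equilibrium (private): 49.9 + 0.4Q = 149.4 - 3.0Q → Q_m = 29.2647.
Total external cost = ∫₀^{Q_m} (7.4 + 1.4Q) dQ = 7.4×29.2647 + ½×1.4×29.2647² = 816.0546.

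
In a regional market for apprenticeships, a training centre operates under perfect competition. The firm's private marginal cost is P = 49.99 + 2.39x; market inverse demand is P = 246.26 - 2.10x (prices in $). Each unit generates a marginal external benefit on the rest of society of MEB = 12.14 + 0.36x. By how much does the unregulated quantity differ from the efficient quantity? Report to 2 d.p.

6.75 units

Market equilibrium (private): 49.99 + 2.39x = 246.26 - 2.10x → x_m = 43.7127.
Social marginal cost = private MC − MEB = 37.85 + 2.03x.
Set SMC = demand: 37.85 + 2.03x = 246.26 - 2.10x → x* = 50.4625.
Gap = |43.7127 − 50.4625| = 6.7498.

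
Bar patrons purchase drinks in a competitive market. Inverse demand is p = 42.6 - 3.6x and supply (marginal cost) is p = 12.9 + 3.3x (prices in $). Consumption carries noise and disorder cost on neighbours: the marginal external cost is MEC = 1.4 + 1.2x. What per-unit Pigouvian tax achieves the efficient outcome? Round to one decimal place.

tax = $5.6 per unit

Social marginal benefit = demand − MEC = 41.2 - 4.8x.
Set SMB = MC: 41.2 - 4.8x = 12.9 + 3.3x → x* = 3.4938.
The Pigouvian tax equals MEC at x*: 1.4 + 1.2×3.4938 = 5.5926.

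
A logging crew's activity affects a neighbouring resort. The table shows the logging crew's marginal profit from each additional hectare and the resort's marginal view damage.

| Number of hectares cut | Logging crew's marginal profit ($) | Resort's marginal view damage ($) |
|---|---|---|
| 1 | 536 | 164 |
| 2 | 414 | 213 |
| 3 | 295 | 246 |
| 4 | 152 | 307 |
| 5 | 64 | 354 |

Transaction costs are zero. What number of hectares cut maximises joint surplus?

Bargaining reaches the level where marginal profit last exceeds marginal view damage.
That holds through level 3 (295 ≥ 246) but not at 4 (152 < 307).

3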